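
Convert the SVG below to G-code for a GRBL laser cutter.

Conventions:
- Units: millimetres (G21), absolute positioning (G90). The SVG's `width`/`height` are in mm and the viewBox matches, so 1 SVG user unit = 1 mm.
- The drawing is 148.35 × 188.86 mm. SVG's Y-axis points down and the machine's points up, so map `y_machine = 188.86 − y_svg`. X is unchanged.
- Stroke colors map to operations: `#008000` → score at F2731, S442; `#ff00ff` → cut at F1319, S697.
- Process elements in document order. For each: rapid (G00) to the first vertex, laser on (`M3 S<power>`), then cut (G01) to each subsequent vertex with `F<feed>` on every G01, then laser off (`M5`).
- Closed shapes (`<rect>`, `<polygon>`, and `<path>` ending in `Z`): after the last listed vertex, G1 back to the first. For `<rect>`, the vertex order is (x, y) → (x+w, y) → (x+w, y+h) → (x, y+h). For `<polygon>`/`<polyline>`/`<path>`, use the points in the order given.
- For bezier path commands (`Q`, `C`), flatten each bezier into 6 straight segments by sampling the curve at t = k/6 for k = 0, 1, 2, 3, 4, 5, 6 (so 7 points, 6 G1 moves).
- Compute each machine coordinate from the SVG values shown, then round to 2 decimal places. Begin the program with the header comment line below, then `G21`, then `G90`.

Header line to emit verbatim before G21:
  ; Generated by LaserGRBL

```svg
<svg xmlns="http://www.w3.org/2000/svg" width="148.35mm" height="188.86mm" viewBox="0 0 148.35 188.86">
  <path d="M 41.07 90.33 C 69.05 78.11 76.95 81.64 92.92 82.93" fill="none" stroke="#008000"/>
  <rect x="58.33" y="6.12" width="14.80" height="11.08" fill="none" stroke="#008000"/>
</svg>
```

1 u = 1 mm; y_m = 188.86 − y.

[1] `<path>` cubic bezier, #008000→score S442 F2731: (41.07,98.53) → (53.52,103.41) → (63.40,106.17) → (71.50,107.30) → (78.60,107.30) → (85.48,106.68) → (92.92,105.93)

[2] `<rect>` rectangle, #008000→score S442 F2731: (58.33,182.74) → (73.13,182.74) → (73.13,171.66) → (58.33,171.66) → (58.33,182.74) (closed)

; Generated by LaserGRBL
G21
G90
G00 X41.07 Y98.53
M3 S442
G01 X53.52 Y103.41 F2731
G01 X63.40 Y106.17 F2731
G01 X71.50 Y107.30 F2731
G01 X78.60 Y107.30 F2731
G01 X85.48 Y106.68 F2731
G01 X92.92 Y105.93 F2731
M5
G00 X58.33 Y182.74
M3 S442
G01 X73.13 Y182.74 F2731
G01 X73.13 Y171.66 F2731
G01 X58.33 Y171.66 F2731
G01 X58.33 Y182.74 F2731
M5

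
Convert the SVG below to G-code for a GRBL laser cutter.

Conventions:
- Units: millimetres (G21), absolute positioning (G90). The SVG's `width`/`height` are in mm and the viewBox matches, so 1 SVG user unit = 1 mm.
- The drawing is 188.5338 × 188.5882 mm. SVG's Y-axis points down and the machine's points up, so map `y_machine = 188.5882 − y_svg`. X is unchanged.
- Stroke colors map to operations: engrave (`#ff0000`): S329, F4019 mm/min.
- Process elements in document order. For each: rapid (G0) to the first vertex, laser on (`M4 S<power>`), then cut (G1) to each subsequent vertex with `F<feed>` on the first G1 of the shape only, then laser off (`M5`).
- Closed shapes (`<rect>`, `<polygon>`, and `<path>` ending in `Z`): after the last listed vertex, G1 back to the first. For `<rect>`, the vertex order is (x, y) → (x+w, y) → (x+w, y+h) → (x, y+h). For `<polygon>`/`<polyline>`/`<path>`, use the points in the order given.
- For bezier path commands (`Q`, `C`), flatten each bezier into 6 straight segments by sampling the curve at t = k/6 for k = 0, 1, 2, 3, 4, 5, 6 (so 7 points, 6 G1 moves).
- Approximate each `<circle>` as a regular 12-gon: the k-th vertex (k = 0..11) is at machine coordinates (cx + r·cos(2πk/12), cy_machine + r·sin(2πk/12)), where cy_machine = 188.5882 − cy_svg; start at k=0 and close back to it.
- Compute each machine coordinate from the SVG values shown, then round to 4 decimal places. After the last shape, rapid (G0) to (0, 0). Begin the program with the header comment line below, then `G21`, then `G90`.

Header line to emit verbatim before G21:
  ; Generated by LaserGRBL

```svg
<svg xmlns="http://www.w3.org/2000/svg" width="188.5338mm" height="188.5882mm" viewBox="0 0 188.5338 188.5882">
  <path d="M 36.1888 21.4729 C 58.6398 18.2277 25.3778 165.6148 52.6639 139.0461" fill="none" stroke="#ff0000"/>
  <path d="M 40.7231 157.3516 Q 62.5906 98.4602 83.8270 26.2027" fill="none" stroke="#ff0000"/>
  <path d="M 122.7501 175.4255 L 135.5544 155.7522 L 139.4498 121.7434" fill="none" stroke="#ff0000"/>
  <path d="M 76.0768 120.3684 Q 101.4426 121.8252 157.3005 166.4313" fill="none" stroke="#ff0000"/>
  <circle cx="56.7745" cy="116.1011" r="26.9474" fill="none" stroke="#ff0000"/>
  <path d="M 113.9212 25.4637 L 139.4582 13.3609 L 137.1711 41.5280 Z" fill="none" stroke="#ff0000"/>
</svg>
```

; Generated by LaserGRBL
G21
G90
G0 X36.1888 Y167.1153
M4 S329
G1 X43.3098 Y157.6879 F4019
G1 X44.3748 Y132.1715
G1 X42.6132 Y99.5824
G1 X41.2545 Y68.9369
G1 X43.5283 Y49.2513
G1 X52.6639 Y49.5421
M5
G0 X40.7231 Y31.2366
M4 S329
G1 X47.9947 Y51.2383 F4019
G1 X55.2313 Y71.9827
G1 X62.4328 Y93.4695
G1 X69.5993 Y115.6990
G1 X76.7307 Y138.6709
G1 X83.8270 Y162.3855
M5
G0 X122.7501 Y13.1627
M4 S329
G1 X135.5544 Y32.8360 F4019
G1 X139.4498 Y66.8448
M5
G0 X76.0768 Y68.2198
M4 S329
G1 X85.3791 Y66.5356 F4019
G1 X96.3753 Y62.4542
G1 X109.0656 Y55.9757
G1 X123.4499 Y47.0999
G1 X139.5282 Y35.8270
G1 X157.3005 Y22.1569
M5
G0 X83.7219 Y72.4871
M4 S329
G1 X80.1116 Y85.9608 F4019
G1 X70.2482 Y95.8242
G1 X56.7745 Y99.4345
G1 X43.3008 Y95.8242
G1 X33.4374 Y85.9608
G1 X29.8271 Y72.4871
G1 X33.4374 Y59.0134
G1 X43.3008 Y49.1500
G1 X56.7745 Y45.5397
G1 X70.2482 Y49.1500
G1 X80.1116 Y59.0134
G1 X83.7219 Y72.4871
M5
G0 X113.9212 Y163.1245
M4 S329
G1 X139.4582 Y175.2273 F4019
G1 X137.1711 Y147.0602
G1 X113.9212 Y163.1245
M5
G0 X0.0000 Y0.0000

1 u = 1 mm; y_m = 188.5882 − y.

[1] `<path>` cubic bezier, #ff0000→engrave S329 F4019: (36.1888,167.1153) → (43.3098,157.6879) → (44.3748,132.1715) → (42.6132,99.5824) → (41.2545,68.9369) → (43.5283,49.2513) → (52.6639,49.5421)

[2] `<path>` quadratic bezier, #ff0000→engrave S329 F4019: (40.7231,31.2366) → (47.9947,51.2383) → (55.2313,71.9827) → (62.4328,93.4695) → (69.5993,115.6990) → (76.7307,138.6709) → (83.8270,162.3855)

[3] `<path>` open polyline, #ff0000→engrave S329 F4019: (122.7501,13.1627) → (135.5544,32.8360) → (139.4498,66.8448)

[4] `<path>` quadratic bezier, #ff0000→engrave S329 F4019: (76.0768,68.2198) → (85.3791,66.5356) → (96.3753,62.4542) → (109.0656,55.9757) → (123.4499,47.0999) → (139.5282,35.8270) → (157.3005,22.1569)

[5] `<circle>` circle, #ff0000→engrave S329 F4019: (83.7219,72.4871) → (80.1116,85.9608) → (70.2482,95.8242) → (56.7745,99.4345) → (43.3008,95.8242) → (33.4374,85.9608) → (29.8271,72.4871) → (33.4374,59.0134) → (43.3008,49.1500) → (56.7745,45.5397) → (70.2482,49.1500) → (80.1116,59.0134) → (83.7219,72.4871) (closed)

[6] `<path>` regular polygon, #ff0000→engrave S329 F4019: (113.9212,163.1245) → (139.4582,175.2273) → (137.1711,147.0602) → (113.9212,163.1245) (closed)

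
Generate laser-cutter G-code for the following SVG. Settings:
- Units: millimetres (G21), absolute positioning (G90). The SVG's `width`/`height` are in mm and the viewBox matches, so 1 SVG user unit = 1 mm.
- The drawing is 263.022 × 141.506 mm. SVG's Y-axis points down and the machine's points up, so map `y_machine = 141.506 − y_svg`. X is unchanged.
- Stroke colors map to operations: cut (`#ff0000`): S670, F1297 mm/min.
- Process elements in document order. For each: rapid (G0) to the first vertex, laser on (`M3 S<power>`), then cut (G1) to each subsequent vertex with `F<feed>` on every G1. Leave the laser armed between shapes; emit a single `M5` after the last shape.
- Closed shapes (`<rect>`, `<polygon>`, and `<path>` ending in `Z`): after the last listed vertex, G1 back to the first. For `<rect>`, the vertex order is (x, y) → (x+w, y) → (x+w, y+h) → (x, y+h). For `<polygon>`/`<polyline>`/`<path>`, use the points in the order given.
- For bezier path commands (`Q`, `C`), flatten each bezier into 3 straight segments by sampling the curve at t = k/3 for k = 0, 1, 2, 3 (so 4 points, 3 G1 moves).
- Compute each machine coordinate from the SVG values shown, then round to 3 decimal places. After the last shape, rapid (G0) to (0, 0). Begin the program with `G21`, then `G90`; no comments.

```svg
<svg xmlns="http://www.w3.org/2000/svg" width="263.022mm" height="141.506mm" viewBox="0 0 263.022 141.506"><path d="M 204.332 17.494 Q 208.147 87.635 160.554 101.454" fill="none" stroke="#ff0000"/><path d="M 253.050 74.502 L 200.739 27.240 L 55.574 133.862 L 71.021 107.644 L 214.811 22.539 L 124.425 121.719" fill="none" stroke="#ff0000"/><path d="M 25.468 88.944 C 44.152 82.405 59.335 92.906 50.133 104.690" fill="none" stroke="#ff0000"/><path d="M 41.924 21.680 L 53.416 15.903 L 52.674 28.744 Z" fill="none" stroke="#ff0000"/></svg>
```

viewBox `0 0 263.022 141.506` with mm width/height → 1 unit = 1 mm. Flip: y_m = 141.506 − y_svg.

**Shape 1** — `<path>` quadratic bezier, stroke `#ff0000` → cut (S670, F1297). Control points (SVG): P0=(204.332,17.494), P1=(208.147,87.635), P2=(160.554,101.454); sampled at t=k/3. Machine vertices: (204.332,124.012) → (201.163,83.509) → (186.571,55.523) → (160.554,40.052). Open path.

**Shape 2** — `<path>` open polyline, stroke `#ff0000` → cut (S670, F1297). Machine vertices: (253.050,67.004) → (200.739,114.266) → (55.574,7.644) → (71.021,33.862) → (214.811,118.967) → (124.425,19.787). Open path.

**Shape 3** — `<path>` cubic bezier, stroke `#ff0000` → cut (S670, F1297). Control points (SVG): P0=(25.468,88.944), P1=(44.152,82.405), P2=(59.335,92.906), P3=(50.133,104.690); sampled at t=k/3. Machine vertices: (25.468,52.562) → (42.212,54.005) → (51.980,47.589) → (50.133,36.816). Open path.

**Shape 4** — `<path>` regular polygon, stroke `#ff0000` → cut (S670, F1297). Machine vertices: (41.924,119.826) → (53.416,125.603) → (52.674,112.762) → (41.924,119.826). Closed: final G1 returns to the first vertex.

G21
G90
G0 X204.332 Y124.012
M3 S670
G1 X201.163 Y83.509 F1297
G1 X186.571 Y55.523 F1297
G1 X160.554 Y40.052 F1297
G0 X253.050 Y67.004
M3 S670
G1 X200.739 Y114.266 F1297
G1 X55.574 Y7.644 F1297
G1 X71.021 Y33.862 F1297
G1 X214.811 Y118.967 F1297
G1 X124.425 Y19.787 F1297
G0 X25.468 Y52.562
M3 S670
G1 X42.212 Y54.005 F1297
G1 X51.980 Y47.589 F1297
G1 X50.133 Y36.816 F1297
G0 X41.924 Y119.826
M3 S670
G1 X53.416 Y125.603 F1297
G1 X52.674 Y112.762 F1297
G1 X41.924 Y119.826 F1297
M5
G0 X0.000 Y0.000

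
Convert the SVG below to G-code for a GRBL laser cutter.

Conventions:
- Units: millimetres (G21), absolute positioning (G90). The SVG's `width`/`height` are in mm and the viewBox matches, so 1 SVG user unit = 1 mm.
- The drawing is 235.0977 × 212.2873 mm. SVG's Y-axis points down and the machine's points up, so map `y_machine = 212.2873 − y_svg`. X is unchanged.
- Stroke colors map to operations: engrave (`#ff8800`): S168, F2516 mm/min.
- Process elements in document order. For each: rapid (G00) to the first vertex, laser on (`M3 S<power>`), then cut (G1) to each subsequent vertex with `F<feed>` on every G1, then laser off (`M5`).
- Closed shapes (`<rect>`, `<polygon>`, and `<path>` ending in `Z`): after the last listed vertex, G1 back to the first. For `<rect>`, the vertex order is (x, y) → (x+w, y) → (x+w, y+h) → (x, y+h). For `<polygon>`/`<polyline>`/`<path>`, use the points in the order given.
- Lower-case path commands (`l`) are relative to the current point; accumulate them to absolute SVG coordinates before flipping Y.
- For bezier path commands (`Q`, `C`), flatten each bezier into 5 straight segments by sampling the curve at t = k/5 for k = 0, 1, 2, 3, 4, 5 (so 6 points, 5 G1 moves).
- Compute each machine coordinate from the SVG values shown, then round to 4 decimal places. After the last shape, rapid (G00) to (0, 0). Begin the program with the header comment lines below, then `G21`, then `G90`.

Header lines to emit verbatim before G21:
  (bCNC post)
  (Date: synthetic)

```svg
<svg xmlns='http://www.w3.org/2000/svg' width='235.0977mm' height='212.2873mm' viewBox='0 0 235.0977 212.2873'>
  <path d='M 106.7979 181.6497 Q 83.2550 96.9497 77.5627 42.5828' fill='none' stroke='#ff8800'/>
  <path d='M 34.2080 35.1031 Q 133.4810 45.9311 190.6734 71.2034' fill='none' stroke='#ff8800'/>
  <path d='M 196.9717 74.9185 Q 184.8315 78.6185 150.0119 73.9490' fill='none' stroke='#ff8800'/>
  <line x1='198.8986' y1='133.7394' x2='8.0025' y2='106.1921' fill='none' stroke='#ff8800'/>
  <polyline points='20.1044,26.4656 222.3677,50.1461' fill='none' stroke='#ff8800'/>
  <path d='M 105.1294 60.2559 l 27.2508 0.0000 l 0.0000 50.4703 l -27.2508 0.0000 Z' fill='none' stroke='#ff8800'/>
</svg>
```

(bCNC post)
(Date: synthetic)
G21
G90
G00 X106.7979 Y30.6376
M3 S168
G1 X98.0948 Y63.3043 F2516
G1 X90.8197 Y93.5443 F2516
G1 X84.9726 Y121.3577 F2516
G1 X80.5536 Y146.7444 F2516
G1 X77.5627 Y169.7045 F2516
M5
G00 X34.2080 Y177.1842
M3 S168
G1 X72.2340 Y172.2752 F2516
G1 X106.8935 Y166.2107 F2516
G1 X138.1866 Y158.9907 F2516
G1 X166.1132 Y150.6150 F2516
G1 X190.6734 Y141.0839 F2516
M5
G00 X196.9717 Y137.3688
M3 S168
G1 X191.2084 Y136.2236 F2516
G1 X183.6308 Y135.7479 F2516
G1 X174.2389 Y135.9418 F2516
G1 X163.0326 Y136.8053 F2516
G1 X150.0119 Y138.3383 F2516
M5
G00 X198.8986 Y78.5479
M3 S168
G1 X8.0025 Y106.0952 F2516
M5
G00 X20.1044 Y185.8217
M3 S168
G1 X222.3677 Y162.1412 F2516
M5
G00 X105.1294 Y152.0314
M3 S168
G1 X132.3802 Y152.0314 F2516
G1 X132.3802 Y101.5611 F2516
G1 X105.1294 Y101.5611 F2516
G1 X105.1294 Y152.0314 F2516
M5
G00 X0.0000 Y0.0000

viewBox `0 0 235.0977 212.2873` with mm width/height → 1 unit = 1 mm. Flip: y_m = 212.2873 − y_svg.

**Shape 1** — `<path>` quadratic bezier, stroke `#ff8800` → engrave (S168, F2516). Control points (SVG): P0=(106.7979,181.6497), P1=(83.2550,96.9497), P2=(77.5627,42.5828); sampled at t=k/5. Machine vertices: (106.7979,30.6376) → (98.0948,63.3043) → (90.8197,93.5443) → (84.9726,121.3577) → (80.5536,146.7444) → (77.5627,169.7045). Open path.

**Shape 2** — `<path>` quadratic bezier, stroke `#ff8800` → engrave (S168, F2516). Control points (SVG): P0=(34.2080,35.1031), P1=(133.4810,45.9311), P2=(190.6734,71.2034); sampled at t=k/5. Machine vertices: (34.2080,177.1842) → (72.2340,172.2752) → (106.8935,166.2107) → (138.1866,158.9907) → (166.1132,150.6150) → (190.6734,141.0839). Open path.

**Shape 3** — `<path>` quadratic bezier, stroke `#ff8800` → engrave (S168, F2516). Control points (SVG): P0=(196.9717,74.9185), P1=(184.8315,78.6185), P2=(150.0119,73.9490); sampled at t=k/5. Machine vertices: (196.9717,137.3688) → (191.2084,136.2236) → (183.6308,135.7479) → (174.2389,135.9418) → (163.0326,136.8053) → (150.0119,138.3383). Open path.

**Shape 4** — `<line>` line segment, stroke `#ff8800` → engrave (S168, F2516). Machine vertices: (198.8986,78.5479) → (8.0025,106.0952). Open path.

**Shape 5** — `<polyline>` line segment, stroke `#ff8800` → engrave (S168, F2516). Machine vertices: (20.1044,185.8217) → (222.3677,162.1412). Open path.

**Shape 6** — `<path>` rectangle, stroke `#ff8800` → engrave (S168, F2516). Machine vertices: (105.1294,152.0314) → (132.3802,152.0314) → (132.3802,101.5611) → (105.1294,101.5611) → (105.1294,152.0314). Closed: final G1 returns to the first vertex.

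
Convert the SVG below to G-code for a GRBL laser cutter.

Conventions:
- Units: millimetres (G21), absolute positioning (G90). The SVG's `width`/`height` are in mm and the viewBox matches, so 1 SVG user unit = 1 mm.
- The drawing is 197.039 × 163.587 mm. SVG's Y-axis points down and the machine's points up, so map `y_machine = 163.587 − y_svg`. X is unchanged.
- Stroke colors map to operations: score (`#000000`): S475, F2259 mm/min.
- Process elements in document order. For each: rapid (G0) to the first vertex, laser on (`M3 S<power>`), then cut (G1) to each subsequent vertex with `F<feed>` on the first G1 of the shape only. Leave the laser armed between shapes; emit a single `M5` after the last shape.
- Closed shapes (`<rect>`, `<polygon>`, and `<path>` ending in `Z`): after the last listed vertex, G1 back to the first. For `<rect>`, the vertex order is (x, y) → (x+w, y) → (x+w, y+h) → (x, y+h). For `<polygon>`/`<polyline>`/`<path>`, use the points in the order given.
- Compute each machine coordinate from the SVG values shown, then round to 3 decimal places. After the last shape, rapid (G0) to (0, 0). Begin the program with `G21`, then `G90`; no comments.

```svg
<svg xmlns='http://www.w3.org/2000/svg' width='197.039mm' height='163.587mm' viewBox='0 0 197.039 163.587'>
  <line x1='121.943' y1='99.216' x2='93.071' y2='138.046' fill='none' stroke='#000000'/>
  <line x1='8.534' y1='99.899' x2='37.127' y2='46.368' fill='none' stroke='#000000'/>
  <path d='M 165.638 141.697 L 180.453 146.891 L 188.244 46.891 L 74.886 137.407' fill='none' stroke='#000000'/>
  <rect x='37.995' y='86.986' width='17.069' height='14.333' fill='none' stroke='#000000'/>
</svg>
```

G21
G90
G0 X121.943 Y64.371
M3 S475
G1 X93.071 Y25.541 F2259
G0 X8.534 Y63.688
M3 S475
G1 X37.127 Y117.219 F2259
G0 X165.638 Y21.890
M3 S475
G1 X180.453 Y16.696 F2259
G1 X188.244 Y116.696
G1 X74.886 Y26.180
G0 X37.995 Y76.601
M3 S475
G1 X55.064 Y76.601 F2259
G1 X55.064 Y62.268
G1 X37.995 Y62.268
G1 X37.995 Y76.601
M5
G0 X0.000 Y0.000

1 u = 1 mm; y_m = 163.587 − y.

[1] `<line>` line segment, #000000→score S475 F2259: (121.943,64.371) → (93.071,25.541)

[2] `<line>` line segment, #000000→score S475 F2259: (8.534,63.688) → (37.127,117.219)

[3] `<path>` open polyline, #000000→score S475 F2259: (165.638,21.890) → (180.453,16.696) → (188.244,116.696) → (74.886,26.180)

[4] `<rect>` rectangle, #000000→score S475 F2259: (37.995,76.601) → (55.064,76.601) → (55.064,62.268) → (37.995,62.268) → (37.995,76.601) (closed)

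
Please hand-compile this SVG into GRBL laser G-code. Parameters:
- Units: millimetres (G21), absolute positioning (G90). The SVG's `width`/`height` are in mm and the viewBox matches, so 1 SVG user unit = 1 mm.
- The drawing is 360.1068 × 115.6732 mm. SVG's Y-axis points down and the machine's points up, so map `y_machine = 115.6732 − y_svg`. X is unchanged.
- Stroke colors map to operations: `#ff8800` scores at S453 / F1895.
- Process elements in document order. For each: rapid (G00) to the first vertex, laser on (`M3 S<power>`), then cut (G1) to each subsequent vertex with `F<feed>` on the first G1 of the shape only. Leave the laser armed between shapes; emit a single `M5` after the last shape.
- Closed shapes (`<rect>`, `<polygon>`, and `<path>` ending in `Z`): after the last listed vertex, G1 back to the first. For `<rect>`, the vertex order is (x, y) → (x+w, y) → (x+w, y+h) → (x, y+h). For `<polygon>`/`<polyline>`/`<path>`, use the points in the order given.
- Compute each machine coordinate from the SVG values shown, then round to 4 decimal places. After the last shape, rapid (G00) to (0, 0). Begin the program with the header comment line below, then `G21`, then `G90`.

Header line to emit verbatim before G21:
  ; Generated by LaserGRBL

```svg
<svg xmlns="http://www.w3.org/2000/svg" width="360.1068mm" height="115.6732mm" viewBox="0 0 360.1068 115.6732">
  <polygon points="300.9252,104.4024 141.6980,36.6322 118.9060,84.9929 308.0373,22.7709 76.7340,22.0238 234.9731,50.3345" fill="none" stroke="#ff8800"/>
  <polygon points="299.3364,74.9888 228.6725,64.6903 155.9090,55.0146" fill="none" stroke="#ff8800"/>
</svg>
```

viewBox `0 0 360.1068 115.6732` with mm width/height → 1 unit = 1 mm. Flip: y_m = 115.6732 − y_svg.

**Shape 1** — `<polygon>` closed polygon, stroke `#ff8800` → score (S453, F1895). Machine vertices: (300.9252,11.2708) → (141.6980,79.0410) → (118.9060,30.6803) → (308.0373,92.9023) → (76.7340,93.6494) → (234.9731,65.3387) → (300.9252,11.2708). Closed: final G1 returns to the first vertex.

**Shape 2** — `<polygon>` closed polygon, stroke `#ff8800` → score (S453, F1895). Machine vertices: (299.3364,40.6844) → (228.6725,50.9829) → (155.9090,60.6586) → (299.3364,40.6844). Closed: final G1 returns to the first vertex.

; Generated by LaserGRBL
G21
G90
G00 X300.9252 Y11.2708
M3 S453
G1 X141.6980 Y79.0410 F1895
G1 X118.9060 Y30.6803
G1 X308.0373 Y92.9023
G1 X76.7340 Y93.6494
G1 X234.9731 Y65.3387
G1 X300.9252 Y11.2708
G00 X299.3364 Y40.6844
M3 S453
G1 X228.6725 Y50.9829 F1895
G1 X155.9090 Y60.6586
G1 X299.3364 Y40.6844
M5
G00 X0.0000 Y0.0000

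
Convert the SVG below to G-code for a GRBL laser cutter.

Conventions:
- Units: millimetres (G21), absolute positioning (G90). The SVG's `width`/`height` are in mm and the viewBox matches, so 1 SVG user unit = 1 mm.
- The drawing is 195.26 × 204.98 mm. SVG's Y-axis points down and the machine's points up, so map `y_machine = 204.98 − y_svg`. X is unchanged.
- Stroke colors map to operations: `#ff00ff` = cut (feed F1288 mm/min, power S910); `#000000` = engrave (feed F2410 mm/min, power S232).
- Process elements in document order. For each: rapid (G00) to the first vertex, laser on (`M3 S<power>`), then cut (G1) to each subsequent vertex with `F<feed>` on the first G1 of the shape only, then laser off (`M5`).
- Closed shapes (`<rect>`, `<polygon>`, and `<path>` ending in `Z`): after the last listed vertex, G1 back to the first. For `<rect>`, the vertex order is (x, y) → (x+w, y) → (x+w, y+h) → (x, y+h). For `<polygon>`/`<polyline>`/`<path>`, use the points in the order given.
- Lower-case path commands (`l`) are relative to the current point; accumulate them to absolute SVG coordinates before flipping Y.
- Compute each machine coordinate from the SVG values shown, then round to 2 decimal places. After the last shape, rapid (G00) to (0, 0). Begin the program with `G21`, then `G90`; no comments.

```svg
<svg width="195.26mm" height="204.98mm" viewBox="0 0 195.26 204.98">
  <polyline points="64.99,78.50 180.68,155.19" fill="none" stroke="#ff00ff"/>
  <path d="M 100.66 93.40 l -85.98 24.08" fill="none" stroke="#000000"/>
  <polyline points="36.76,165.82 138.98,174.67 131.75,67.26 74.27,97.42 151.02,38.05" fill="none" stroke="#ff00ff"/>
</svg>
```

G21
G90
G00 X64.99 Y126.48
M3 S910
G1 X180.68 Y49.79 F1288
M5
G00 X100.66 Y111.58
M3 S232
G1 X14.68 Y87.50 F2410
M5
G00 X36.76 Y39.16
M3 S910
G1 X138.98 Y30.31 F1288
G1 X131.75 Y137.72
G1 X74.27 Y107.56
G1 X151.02 Y166.93
M5
G00 X0.00 Y0.00

Since the viewBox matches the mm dimensions, user units are millimetres directly. The only transform is the Y-flip y_m = 204.98 − y_svg.

Shape 1 is a line segment drawn with `<polyline>`. Its stroke #ff00ff means cut at S910, F1288. After flipping Y the toolpath is (64.99,126.48) → (180.68,49.79).

Shape 2 is a line segment drawn with `<path>`. Its stroke #000000 means engrave at S232, F2410. After flipping Y the toolpath is (100.66,111.58) → (14.68,87.50).

Shape 3 is a open polyline drawn with `<polyline>`. Its stroke #ff00ff means cut at S910, F1288. After flipping Y the toolpath is (36.76,39.16) → (138.98,30.31) → (131.75,137.72) → (74.27,107.56) → (151.02,166.93).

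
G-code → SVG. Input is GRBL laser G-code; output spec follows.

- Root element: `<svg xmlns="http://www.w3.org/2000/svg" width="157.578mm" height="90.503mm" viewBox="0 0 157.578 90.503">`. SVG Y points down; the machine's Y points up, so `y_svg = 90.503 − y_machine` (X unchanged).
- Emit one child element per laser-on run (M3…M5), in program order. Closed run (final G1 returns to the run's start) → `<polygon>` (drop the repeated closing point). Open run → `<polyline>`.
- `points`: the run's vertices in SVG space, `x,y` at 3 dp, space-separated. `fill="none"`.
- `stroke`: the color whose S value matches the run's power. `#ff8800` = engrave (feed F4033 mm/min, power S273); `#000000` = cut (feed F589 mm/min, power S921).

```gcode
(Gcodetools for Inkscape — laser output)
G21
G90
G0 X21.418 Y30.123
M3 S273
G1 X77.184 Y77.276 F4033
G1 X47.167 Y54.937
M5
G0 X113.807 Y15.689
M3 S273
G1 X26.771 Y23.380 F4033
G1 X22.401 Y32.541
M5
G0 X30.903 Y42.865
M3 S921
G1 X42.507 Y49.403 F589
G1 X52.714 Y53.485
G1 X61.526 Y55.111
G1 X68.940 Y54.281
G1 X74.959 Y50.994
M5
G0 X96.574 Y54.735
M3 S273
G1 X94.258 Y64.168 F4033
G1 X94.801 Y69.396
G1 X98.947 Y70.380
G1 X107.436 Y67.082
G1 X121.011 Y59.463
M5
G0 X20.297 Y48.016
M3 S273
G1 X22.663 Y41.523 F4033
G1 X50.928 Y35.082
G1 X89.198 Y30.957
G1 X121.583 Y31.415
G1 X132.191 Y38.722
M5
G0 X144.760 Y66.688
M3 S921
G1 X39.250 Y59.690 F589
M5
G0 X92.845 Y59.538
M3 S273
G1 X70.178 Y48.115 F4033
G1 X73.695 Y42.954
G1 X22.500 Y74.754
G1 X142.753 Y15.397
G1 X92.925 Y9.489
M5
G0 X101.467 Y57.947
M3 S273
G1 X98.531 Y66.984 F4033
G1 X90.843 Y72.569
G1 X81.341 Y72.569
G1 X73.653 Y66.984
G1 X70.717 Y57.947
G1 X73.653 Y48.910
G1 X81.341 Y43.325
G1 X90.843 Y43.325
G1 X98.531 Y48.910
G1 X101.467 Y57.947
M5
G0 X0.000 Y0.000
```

Machine Y-up, SVG Y-down with viewBox height 90.503, so y_svg = 90.503 − y_machine; X carries over.

Run 1: the run's S273 means `#ff8800` (engrave). The run is open, so emit a `<polyline>` with points (Y-flipped): 21.418,60.380 77.184,13.227 47.167,35.566.

Run 2: the run's S273 means `#ff8800` (engrave). The run is open, so emit a `<polyline>` with points (Y-flipped): 113.807,74.814 26.771,67.123 22.401,57.962.

Run 3: S921 ⇒ cut layer `#000000`. The run is open, so emit a `<polyline>` with points (Y-flipped): 30.903,47.638 42.507,41.100 52.714,37.018 61.526,35.392 68.940,36.222 74.959,39.509.

Run 4: S273 ⇒ engrave layer `#ff8800`. The run is open, so emit a `<polyline>` with points (Y-flipped): 96.574,35.768 94.258,26.335 94.801,21.107 98.947,20.123 107.436,23.421 121.011,31.040.

Run 5: power S273 maps to stroke `#ff8800` (engrave). The run is open, so emit a `<polyline>` with points (Y-flipped): 20.297,42.487 22.663,48.980 50.928,55.421 89.198,59.546 121.583,59.088 132.191,51.781.

Run 6: the run's S921 means `#000000` (cut). The run is open, so emit a `<polyline>` with points (Y-flipped): 144.760,23.815 39.250,30.813.

Run 7: the run's S273 means `#ff8800` (engrave). The run is open, so emit a `<polyline>` with points (Y-flipped): 92.845,30.965 70.178,42.388 73.695,47.549 22.500,15.749 142.753,75.106 92.925,81.014.

Run 8: power S273 maps to stroke `#ff8800` (engrave). The run returns to its start, so emit a `<polygon>` with points (Y-flipped): 101.467,32.556 98.531,23.519 90.843,17.934 81.341,17.934 73.653,23.519 70.717,32.556 73.653,41.593 81.341,47.178 90.843,47.178 98.531,41.593.

<svg xmlns="http://www.w3.org/2000/svg" width="157.578mm" height="90.503mm" viewBox="0 0 157.578 90.503">
  <polyline points="21.418,60.380 77.184,13.227 47.167,35.566" fill="none" stroke="#ff8800"/>
  <polyline points="113.807,74.814 26.771,67.123 22.401,57.962" fill="none" stroke="#ff8800"/>
  <polyline points="30.903,47.638 42.507,41.100 52.714,37.018 61.526,35.392 68.940,36.222 74.959,39.509" fill="none" stroke="#000000"/>
  <polyline points="96.574,35.768 94.258,26.335 94.801,21.107 98.947,20.123 107.436,23.421 121.011,31.040" fill="none" stroke="#ff8800"/>
  <polyline points="20.297,42.487 22.663,48.980 50.928,55.421 89.198,59.546 121.583,59.088 132.191,51.781" fill="none" stroke="#ff8800"/>
  <polyline points="144.760,23.815 39.250,30.813" fill="none" stroke="#000000"/>
  <polyline points="92.845,30.965 70.178,42.388 73.695,47.549 22.500,15.749 142.753,75.106 92.925,81.014" fill="none" stroke="#ff8800"/>
  <polygon points="101.467,32.556 98.531,23.519 90.843,17.934 81.341,17.934 73.653,23.519 70.717,32.556 73.653,41.593 81.341,47.178 90.843,47.178 98.531,41.593" fill="none" stroke="#ff8800"/>
</svg>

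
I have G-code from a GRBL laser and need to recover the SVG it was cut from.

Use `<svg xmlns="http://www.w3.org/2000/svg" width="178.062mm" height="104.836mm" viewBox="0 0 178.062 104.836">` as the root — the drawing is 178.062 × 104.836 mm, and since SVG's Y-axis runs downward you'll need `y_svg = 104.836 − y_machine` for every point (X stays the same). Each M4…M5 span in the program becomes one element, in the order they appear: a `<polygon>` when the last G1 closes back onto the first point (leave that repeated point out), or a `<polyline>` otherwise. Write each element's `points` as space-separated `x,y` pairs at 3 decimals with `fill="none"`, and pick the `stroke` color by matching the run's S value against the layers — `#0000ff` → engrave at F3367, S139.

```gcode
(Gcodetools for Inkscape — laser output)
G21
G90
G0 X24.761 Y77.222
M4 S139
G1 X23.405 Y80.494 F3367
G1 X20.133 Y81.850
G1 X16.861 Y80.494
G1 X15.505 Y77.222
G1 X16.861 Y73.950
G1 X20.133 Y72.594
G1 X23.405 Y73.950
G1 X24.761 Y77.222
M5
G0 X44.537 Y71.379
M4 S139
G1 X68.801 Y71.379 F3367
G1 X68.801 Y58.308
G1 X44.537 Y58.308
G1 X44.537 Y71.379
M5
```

<svg xmlns="http://www.w3.org/2000/svg" width="178.062mm" height="104.836mm" viewBox="0 0 178.062 104.836">
  <polygon points="24.761,27.614 23.405,24.342 20.133,22.986 16.861,24.342 15.505,27.614 16.861,30.886 20.133,32.242 23.405,30.886" fill="none" stroke="#0000ff"/>
  <polygon points="44.537,33.457 68.801,33.457 68.801,46.528 44.537,46.528" fill="none" stroke="#0000ff"/>
</svg>

Machine Y-up, SVG Y-down with viewBox height 104.836, so y_svg = 104.836 − y_machine; X carries over. Every run uses S139, so all elements get stroke `#0000ff` (engrave).

Run 1: The run returns to its start, so emit a `<polygon>` with points (Y-flipped): 24.761,27.614 23.405,24.342 20.133,22.986 16.861,24.342 15.505,27.614 16.861,30.886 20.133,32.242 23.405,30.886.

Run 2: The run returns to its start, so emit a `<polygon>` with points (Y-flipped): 44.537,33.457 68.801,33.457 68.801,46.528 44.537,46.528.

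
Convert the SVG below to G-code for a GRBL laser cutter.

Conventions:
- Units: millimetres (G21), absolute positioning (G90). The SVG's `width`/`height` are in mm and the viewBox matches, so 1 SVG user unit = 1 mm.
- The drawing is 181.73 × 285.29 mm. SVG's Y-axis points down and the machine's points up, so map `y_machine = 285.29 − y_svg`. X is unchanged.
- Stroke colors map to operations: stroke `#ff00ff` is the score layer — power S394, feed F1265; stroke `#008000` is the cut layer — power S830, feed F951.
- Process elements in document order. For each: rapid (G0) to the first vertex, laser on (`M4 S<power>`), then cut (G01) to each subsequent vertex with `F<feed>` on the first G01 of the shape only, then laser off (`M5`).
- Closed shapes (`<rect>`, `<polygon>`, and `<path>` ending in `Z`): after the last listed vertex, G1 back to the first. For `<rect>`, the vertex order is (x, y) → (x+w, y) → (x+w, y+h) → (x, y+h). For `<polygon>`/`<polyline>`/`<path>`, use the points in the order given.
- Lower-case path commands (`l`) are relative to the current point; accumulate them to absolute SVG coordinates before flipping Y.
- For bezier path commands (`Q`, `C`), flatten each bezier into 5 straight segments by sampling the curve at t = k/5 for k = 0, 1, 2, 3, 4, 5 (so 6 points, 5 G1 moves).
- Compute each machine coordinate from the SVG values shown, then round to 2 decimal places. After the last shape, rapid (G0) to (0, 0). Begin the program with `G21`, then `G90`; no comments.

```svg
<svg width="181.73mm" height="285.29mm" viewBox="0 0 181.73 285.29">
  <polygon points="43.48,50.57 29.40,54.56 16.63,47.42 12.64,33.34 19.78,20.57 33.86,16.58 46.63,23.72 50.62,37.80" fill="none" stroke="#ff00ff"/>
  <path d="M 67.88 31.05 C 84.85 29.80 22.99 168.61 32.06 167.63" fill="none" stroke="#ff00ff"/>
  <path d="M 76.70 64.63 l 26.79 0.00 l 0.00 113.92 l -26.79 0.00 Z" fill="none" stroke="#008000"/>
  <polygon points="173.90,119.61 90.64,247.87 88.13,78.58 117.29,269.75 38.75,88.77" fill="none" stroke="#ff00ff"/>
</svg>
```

Since the viewBox matches the mm dimensions, user units are millimetres directly. The only transform is the Y-flip y_m = 285.29 − y_svg.

Shape 1 is a regular polygon drawn with `<polygon>`. Its stroke #ff00ff means score at S394, F1265. After flipping Y the toolpath is (43.48,234.72) → (29.40,230.73) → (16.63,237.87) → (12.64,251.95) → (19.78,264.72) → (33.86,268.71) → (46.63,261.57) → (50.62,247.49) → (43.48,234.72), returning to the start.

Shape 2 is a cubic bezier drawn with `<path>`. Its stroke #ff00ff means score at S394, F1265. After flipping Y the toolpath is (67.88,254.24) → (69.80,240.42) → (59.99,206.42) → (45.64,165.67) → (33.93,131.61) → (32.06,117.66).

Shape 3 is a rectangle drawn with `<path>`. Its stroke #008000 means cut at S830, F951. After flipping Y the toolpath is (76.70,220.66) → (103.49,220.66) → (103.49,106.74) → (76.70,106.74) → (76.70,220.66), returning to the start.

Shape 4 is a closed polygon drawn with `<polygon>`. Its stroke #ff00ff means score at S394, F1265. After flipping Y the toolpath is (173.90,165.68) → (90.64,37.42) → (88.13,206.71) → (117.29,15.54) → (38.75,196.52) → (173.90,165.68), returning to the start.

G21
G90
G0 X43.48 Y234.72
M4 S394
G01 X29.40 Y230.73 F1265
G01 X16.63 Y237.87
G01 X12.64 Y251.95
G01 X19.78 Y264.72
G01 X33.86 Y268.71
G01 X46.63 Y261.57
G01 X50.62 Y247.49
G01 X43.48 Y234.72
M5
G0 X67.88 Y254.24
M4 S394
G01 X69.80 Y240.42 F1265
G01 X59.99 Y206.42
G01 X45.64 Y165.67
G01 X33.93 Y131.61
G01 X32.06 Y117.66
M5
G0 X76.70 Y220.66
M4 S830
G01 X103.49 Y220.66 F951
G01 X103.49 Y106.74
G01 X76.70 Y106.74
G01 X76.70 Y220.66
M5
G0 X173.90 Y165.68
M4 S394
G01 X90.64 Y37.42 F1265
G01 X88.13 Y206.71
G01 X117.29 Y15.54
G01 X38.75 Y196.52
G01 X173.90 Y165.68
M5
G0 X0.00 Y0.00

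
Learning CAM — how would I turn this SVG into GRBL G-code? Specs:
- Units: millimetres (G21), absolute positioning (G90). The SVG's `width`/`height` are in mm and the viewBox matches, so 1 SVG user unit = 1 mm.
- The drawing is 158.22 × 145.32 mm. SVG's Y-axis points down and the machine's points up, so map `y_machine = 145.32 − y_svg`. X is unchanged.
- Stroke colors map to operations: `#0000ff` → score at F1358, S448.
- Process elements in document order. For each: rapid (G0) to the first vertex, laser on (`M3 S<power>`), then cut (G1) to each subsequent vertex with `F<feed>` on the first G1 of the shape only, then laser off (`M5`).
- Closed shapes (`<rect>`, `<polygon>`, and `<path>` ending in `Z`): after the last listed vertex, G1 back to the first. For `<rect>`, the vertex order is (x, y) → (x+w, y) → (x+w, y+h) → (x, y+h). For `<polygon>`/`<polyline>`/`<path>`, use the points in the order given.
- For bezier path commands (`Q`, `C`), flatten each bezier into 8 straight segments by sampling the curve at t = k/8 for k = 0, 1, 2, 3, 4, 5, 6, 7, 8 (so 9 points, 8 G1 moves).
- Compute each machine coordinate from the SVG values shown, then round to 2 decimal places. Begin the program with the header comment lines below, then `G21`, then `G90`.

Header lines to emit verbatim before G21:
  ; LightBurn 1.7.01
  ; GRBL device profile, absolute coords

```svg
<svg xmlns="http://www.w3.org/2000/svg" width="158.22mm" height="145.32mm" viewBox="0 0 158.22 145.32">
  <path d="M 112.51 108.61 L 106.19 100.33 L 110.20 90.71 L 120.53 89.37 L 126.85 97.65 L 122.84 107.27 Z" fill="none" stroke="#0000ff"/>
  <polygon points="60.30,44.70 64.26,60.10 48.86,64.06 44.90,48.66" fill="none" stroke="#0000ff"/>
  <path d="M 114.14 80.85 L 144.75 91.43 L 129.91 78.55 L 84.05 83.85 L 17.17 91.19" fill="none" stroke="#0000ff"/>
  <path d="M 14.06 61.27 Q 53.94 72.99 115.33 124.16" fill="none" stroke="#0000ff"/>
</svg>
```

viewBox `0 0 158.22 145.32` with mm width/height → 1 unit = 1 mm. Flip: y_m = 145.32 − y_svg.

**Shape 1** — `<path>` regular polygon, stroke `#0000ff` → score (S448, F1358). Machine vertices: (112.51,36.71) → (106.19,44.99) → (110.20,54.61) → (120.53,55.95) → (126.85,47.67) → (122.84,38.05) → (112.51,36.71). Closed: final G1 returns to the first vertex.

**Shape 2** — `<polygon>` regular polygon, stroke `#0000ff` → score (S448, F1358). Machine vertices: (60.30,100.62) → (64.26,85.22) → (48.86,81.26) → (44.90,96.66) → (60.30,100.62). Closed: final G1 returns to the first vertex.

**Shape 3** — `<path>` open polyline, stroke `#0000ff` → score (S448, F1358). Machine vertices: (114.14,64.47) → (144.75,53.89) → (129.91,66.77) → (84.05,61.47) → (17.17,54.13). Open path.

**Shape 4** — `<path>` quadratic bezier, stroke `#0000ff` → score (S448, F1358). Control points (SVG): P0=(14.06,61.27), P1=(53.94,72.99), P2=(115.33,124.16); sampled at t=k/8. Machine vertices: (14.06,84.05) → (24.37,80.50) → (35.34,75.72) → (46.99,69.71) → (59.32,62.47) → (72.31,53.99) → (85.98,44.28) → (100.32,33.34) → (115.33,21.16). Open path.

; LightBurn 1.7.01
; GRBL device profile, absolute coords
G21
G90
G0 X112.51 Y36.71
M3 S448
G1 X106.19 Y44.99 F1358
G1 X110.20 Y54.61
G1 X120.53 Y55.95
G1 X126.85 Y47.67
G1 X122.84 Y38.05
G1 X112.51 Y36.71
M5
G0 X60.30 Y100.62
M3 S448
G1 X64.26 Y85.22 F1358
G1 X48.86 Y81.26
G1 X44.90 Y96.66
G1 X60.30 Y100.62
M5
G0 X114.14 Y64.47
M3 S448
G1 X144.75 Y53.89 F1358
G1 X129.91 Y66.77
G1 X84.05 Y61.47
G1 X17.17 Y54.13
M5
G0 X14.06 Y84.05
M3 S448
G1 X24.37 Y80.50 F1358
G1 X35.34 Y75.72
G1 X46.99 Y69.71
G1 X59.32 Y62.47
G1 X72.31 Y53.99
G1 X85.98 Y44.28
G1 X100.32 Y33.34
G1 X115.33 Y21.16
M5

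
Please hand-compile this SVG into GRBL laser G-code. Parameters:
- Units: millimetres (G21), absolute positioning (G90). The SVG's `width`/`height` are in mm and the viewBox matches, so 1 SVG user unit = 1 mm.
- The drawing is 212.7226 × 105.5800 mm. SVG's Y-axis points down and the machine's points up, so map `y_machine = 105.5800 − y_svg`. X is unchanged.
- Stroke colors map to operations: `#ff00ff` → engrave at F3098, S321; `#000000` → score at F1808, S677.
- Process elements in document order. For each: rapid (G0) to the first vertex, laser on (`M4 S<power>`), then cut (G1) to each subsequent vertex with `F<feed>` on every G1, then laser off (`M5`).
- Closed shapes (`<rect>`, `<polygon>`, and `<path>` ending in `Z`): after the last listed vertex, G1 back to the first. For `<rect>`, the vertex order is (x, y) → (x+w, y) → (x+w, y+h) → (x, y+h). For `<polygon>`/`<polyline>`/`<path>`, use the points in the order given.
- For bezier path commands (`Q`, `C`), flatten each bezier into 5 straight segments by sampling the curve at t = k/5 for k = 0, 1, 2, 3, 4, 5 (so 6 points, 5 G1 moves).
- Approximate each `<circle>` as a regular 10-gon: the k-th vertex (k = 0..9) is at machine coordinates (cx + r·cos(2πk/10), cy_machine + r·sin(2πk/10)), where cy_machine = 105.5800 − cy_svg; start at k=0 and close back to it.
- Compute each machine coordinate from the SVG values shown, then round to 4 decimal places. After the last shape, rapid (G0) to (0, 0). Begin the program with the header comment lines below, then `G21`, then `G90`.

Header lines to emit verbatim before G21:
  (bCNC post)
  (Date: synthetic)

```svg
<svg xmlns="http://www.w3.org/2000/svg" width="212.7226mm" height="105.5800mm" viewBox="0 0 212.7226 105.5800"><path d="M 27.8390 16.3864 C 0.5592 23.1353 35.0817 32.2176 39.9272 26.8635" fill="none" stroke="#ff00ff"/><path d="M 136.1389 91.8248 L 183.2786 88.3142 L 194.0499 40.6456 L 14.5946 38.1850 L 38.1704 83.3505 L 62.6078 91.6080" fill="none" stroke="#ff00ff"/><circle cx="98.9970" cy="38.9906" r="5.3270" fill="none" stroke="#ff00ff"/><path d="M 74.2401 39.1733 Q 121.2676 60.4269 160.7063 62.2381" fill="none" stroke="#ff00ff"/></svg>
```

(bCNC post)
(Date: synthetic)
G21
G90
G0 X27.8390 Y89.1936
M4 S321
G1 X18.1556 Y84.9984 F3098
G1 X18.9137 Y81.0482 F3098
G1 X25.7223 Y78.1478 F3098
G1 X34.1905 Y77.1022 F3098
G1 X39.9272 Y78.7165 F3098
M5
G0 X136.1389 Y13.7552
M4 S321
G1 X183.2786 Y17.2658 F3098
G1 X194.0499 Y64.9344 F3098
G1 X14.5946 Y67.3950 F3098
G1 X38.1704 Y22.2295 F3098
G1 X62.6078 Y13.9720 F3098
M5
G0 X104.3240 Y66.5894
M4 S321
G1 X103.3066 Y69.7205 F3098
G1 X100.6431 Y71.6557 F3098
G1 X97.3509 Y71.6557 F3098
G1 X94.6874 Y69.7205 F3098
G1 X93.6700 Y66.5894 F3098
G1 X94.6874 Y63.4583 F3098
G1 X97.3509 Y61.5231 F3098
G1 X100.6431 Y61.5231 F3098
G1 X103.3066 Y63.4583 F3098
G1 X104.3240 Y66.5894 F3098
M5
G0 X74.2401 Y66.4067
M4 S321
G1 X92.7475 Y58.6830 F3098
G1 X110.6479 Y52.5146 F3098
G1 X127.9411 Y47.9016 F3098
G1 X144.6273 Y44.8441 F3098
G1 X160.7063 Y43.3419 F3098
M5
G0 X0.0000 Y0.0000

viewBox `0 0 212.7226 105.5800` with mm width/height → 1 unit = 1 mm. Flip: y_m = 105.5800 − y_svg.

**Shape 1** — `<path>` cubic bezier, stroke `#ff00ff` → engrave (S321, F3098). Control points (SVG): P0=(27.8390,16.3864), P1=(0.5592,23.1353), P2=(35.0817,32.2176), P3=(39.9272,26.8635); sampled at t=k/5. Machine vertices: (27.8390,89.1936) → (18.1556,84.9984) → (18.9137,81.0482) → (25.7223,78.1478) → (34.1905,77.1022) → (39.9272,78.7165). Open path.

**Shape 2** — `<path>` open polyline, stroke `#ff00ff` → engrave (S321, F3098). Machine vertices: (136.1389,13.7552) → (183.2786,17.2658) → (194.0499,64.9344) → (14.5946,67.3950) → (38.1704,22.2295) → (62.6078,13.9720). Open path.

**Shape 3** — `<circle>` circle, stroke `#ff00ff` → engrave (S321, F3098). Machine vertices: (104.3240,66.5894) → (103.3066,69.7205) → (100.6431,71.6557) → (97.3509,71.6557) → (94.6874,69.7205) → (93.6700,66.5894) → (94.6874,63.4583) → (97.3509,61.5231) → (100.6431,61.5231) → (103.3066,63.4583) → (104.3240,66.5894). Closed: final G1 returns to the first vertex.

**Shape 4** — `<path>` quadratic bezier, stroke `#ff00ff` → engrave (S321, F3098). Control points (SVG): P0=(74.2401,39.1733), P1=(121.2676,60.4269), P2=(160.7063,62.2381); sampled at t=k/5. Machine vertices: (74.2401,66.4067) → (92.7475,58.6830) → (110.6479,52.5146) → (127.9411,47.9016) → (144.6273,44.8441) → (160.7063,43.3419). Open path.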